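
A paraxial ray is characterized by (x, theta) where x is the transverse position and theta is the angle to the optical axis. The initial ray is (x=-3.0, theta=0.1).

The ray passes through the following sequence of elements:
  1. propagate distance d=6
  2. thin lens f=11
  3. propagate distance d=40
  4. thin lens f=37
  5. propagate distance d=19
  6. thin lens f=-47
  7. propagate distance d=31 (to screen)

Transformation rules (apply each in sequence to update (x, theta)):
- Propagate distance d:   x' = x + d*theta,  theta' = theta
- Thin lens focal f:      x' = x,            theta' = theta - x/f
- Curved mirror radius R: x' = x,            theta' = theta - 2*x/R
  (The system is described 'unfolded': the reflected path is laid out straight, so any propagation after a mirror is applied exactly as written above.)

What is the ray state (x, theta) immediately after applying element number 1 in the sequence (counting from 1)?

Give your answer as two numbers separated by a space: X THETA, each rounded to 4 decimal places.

Initial: x=-3.0000 theta=0.1000
After 1 (propagate distance d=6): x=-2.4000 theta=0.1000
Rounded to 4 decimal places: x = -2.4000, theta = 0.1000

Answer: -2.4000 0.1000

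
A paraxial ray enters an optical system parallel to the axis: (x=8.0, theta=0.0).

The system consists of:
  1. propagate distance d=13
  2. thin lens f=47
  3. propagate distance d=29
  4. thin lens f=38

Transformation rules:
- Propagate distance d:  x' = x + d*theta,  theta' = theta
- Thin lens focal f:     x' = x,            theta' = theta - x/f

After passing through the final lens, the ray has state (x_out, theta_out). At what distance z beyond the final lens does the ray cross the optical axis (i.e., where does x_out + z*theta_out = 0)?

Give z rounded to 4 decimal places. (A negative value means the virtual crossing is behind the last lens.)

Initial: x=8.0000 theta=0.0000
After 1 (propagate distance d=13): x=8.0000 theta=0.0000
After 2 (thin lens f=47): x=8.0000 theta=-8/47 (≈-0.1702)
After 3 (propagate distance d=29): x=144/47 (≈3.0638) theta=-8/47 (≈-0.1702)
After 4 (thin lens f=38): x=144/47 (≈3.0638) theta=-224/893 (≈-0.2508)
z_focus = -x_out/theta_out = -(144/47)/(-224/893) = 171/14 ≈ 12.2143
Rounded to 4 decimal places: z = 12.2143

Answer: 12.2143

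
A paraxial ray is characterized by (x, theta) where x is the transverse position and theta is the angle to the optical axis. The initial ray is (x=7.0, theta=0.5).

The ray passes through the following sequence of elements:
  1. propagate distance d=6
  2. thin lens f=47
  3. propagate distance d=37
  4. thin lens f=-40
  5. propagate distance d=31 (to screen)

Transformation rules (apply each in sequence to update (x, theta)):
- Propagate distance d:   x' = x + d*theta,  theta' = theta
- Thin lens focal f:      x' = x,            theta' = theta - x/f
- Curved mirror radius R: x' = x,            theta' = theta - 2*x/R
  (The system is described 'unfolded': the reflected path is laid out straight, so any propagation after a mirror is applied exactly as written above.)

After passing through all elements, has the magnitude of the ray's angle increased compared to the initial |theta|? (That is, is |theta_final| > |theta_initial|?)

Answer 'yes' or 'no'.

Answer: yes

Derivation:
Initial: x=7.0000 theta=0.5000
After 1 (propagate distance d=6): x=10.0000 theta=0.5000
After 2 (thin lens f=47): x=10.0000 theta=27/94 (≈0.2872)
After 3 (propagate distance d=37): x=1939/94 (≈20.6277) theta=27/94 (≈0.2872)
After 4 (thin lens f=-40): x=1939/94 (≈20.6277) theta=3019/3760 (≈0.8029)
After 5 (propagate distance d=31 (to screen)): x=171149/3760 (≈45.5184) theta=3019/3760 (≈0.8029)
|theta_initial|=0.5000 |theta_final|=3019/3760 (≈0.8029) -> increased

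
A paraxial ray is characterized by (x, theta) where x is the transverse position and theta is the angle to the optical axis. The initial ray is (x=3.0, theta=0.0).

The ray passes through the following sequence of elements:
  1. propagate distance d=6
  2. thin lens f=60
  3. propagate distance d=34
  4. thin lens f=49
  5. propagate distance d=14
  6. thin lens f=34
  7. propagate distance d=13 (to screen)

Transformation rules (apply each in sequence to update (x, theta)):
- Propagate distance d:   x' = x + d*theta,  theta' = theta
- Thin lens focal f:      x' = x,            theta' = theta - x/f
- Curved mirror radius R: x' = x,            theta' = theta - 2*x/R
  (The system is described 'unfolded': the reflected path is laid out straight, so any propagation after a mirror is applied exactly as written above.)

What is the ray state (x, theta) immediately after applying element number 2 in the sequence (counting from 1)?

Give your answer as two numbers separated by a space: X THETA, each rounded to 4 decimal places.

Initial: x=3.0000 theta=0.0000
After 1 (propagate distance d=6): x=3.0000 theta=0.0000
After 2 (thin lens f=60): x=3.0000 theta=-0.0500
Rounded to 4 decimal places: x = 3.0000, theta = -0.0500

Answer: 3.0000 -0.0500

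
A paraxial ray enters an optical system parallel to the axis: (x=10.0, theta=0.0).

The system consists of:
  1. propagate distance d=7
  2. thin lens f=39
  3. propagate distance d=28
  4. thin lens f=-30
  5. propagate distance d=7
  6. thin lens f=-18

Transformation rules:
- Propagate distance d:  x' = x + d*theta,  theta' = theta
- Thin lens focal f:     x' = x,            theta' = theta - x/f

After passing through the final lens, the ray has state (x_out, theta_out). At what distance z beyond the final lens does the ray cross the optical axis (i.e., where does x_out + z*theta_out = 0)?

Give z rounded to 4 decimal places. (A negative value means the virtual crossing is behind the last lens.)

Initial: x=10.0000 theta=0.0000
After 1 (propagate distance d=7): x=10.0000 theta=0.0000
After 2 (thin lens f=39): x=10.0000 theta=-10/39 (≈-0.2564)
After 3 (propagate distance d=28): x=110/39 (≈2.8205) theta=-10/39 (≈-0.2564)
After 4 (thin lens f=-30): x=110/39 (≈2.8205) theta=-19/117 (≈-0.1624)
After 5 (propagate distance d=7): x=197/117 (≈1.6838) theta=-19/117 (≈-0.1624)
After 6 (thin lens f=-18): x=197/117 (≈1.6838) theta=-145/2106 (≈-0.0689)
z_focus = -x_out/theta_out = -(197/117)/(-145/2106) = 3546/145 ≈ 24.4552
Rounded to 4 decimal places: z = 24.4552

Answer: 24.4552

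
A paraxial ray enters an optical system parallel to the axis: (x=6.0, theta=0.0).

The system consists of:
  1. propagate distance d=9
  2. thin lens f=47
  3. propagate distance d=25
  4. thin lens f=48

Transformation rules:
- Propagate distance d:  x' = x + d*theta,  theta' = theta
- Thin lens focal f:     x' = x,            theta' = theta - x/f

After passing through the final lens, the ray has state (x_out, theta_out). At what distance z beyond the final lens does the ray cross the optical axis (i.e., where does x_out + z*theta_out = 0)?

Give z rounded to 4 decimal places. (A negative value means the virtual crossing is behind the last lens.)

Initial: x=6.0000 theta=0.0000
After 1 (propagate distance d=9): x=6.0000 theta=0.0000
After 2 (thin lens f=47): x=6.0000 theta=-6/47 (≈-0.1277)
After 3 (propagate distance d=25): x=132/47 (≈2.8085) theta=-6/47 (≈-0.1277)
After 4 (thin lens f=48): x=132/47 (≈2.8085) theta=-35/188 (≈-0.1862)
z_focus = -x_out/theta_out = -(132/47)/(-35/188) = 528/35 ≈ 15.0857
Rounded to 4 decimal places: z = 15.0857

Answer: 15.0857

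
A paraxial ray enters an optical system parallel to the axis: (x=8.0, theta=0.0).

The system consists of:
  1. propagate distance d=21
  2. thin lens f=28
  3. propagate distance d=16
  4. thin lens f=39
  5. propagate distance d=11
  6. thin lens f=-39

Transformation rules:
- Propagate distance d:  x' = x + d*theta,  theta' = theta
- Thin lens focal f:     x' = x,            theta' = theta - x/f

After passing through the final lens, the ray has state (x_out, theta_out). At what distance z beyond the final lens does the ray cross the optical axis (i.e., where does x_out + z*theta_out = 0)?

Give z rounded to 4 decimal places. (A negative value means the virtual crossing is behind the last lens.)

Answer: -1.7421

Derivation:
Initial: x=8.0000 theta=0.0000
After 1 (propagate distance d=21): x=8.0000 theta=0.0000
After 2 (thin lens f=28): x=8.0000 theta=-2/7 (≈-0.2857)
After 3 (propagate distance d=16): x=24/7 (≈3.4286) theta=-2/7 (≈-0.2857)
After 4 (thin lens f=39): x=24/7 (≈3.4286) theta=-34/91 (≈-0.3736)
After 5 (propagate distance d=11): x=-62/91 (≈-0.6813) theta=-34/91 (≈-0.3736)
After 6 (thin lens f=-39): x=-62/91 (≈-0.6813) theta=-1388/3549 (≈-0.3911)
z_focus = -x_out/theta_out = -(-62/91)/(-1388/3549) = -1209/694 ≈ -1.7421
Rounded to 4 decimal places: z = -1.7421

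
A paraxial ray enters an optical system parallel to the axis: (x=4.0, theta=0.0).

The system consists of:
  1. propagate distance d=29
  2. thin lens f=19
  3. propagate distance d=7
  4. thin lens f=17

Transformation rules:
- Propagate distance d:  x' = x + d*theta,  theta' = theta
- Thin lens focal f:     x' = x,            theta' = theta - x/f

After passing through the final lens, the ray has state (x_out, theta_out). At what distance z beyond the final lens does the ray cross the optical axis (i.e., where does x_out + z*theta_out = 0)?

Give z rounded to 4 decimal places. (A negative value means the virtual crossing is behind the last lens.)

Initial: x=4.0000 theta=0.0000
After 1 (propagate distance d=29): x=4.0000 theta=0.0000
After 2 (thin lens f=19): x=4.0000 theta=-4/19 (≈-0.2105)
After 3 (propagate distance d=7): x=48/19 (≈2.5263) theta=-4/19 (≈-0.2105)
After 4 (thin lens f=17): x=48/19 (≈2.5263) theta=-116/323 (≈-0.3591)
z_focus = -x_out/theta_out = -(48/19)/(-116/323) = 204/29 ≈ 7.0345
Rounded to 4 decimal places: z = 7.0345

Answer: 7.0345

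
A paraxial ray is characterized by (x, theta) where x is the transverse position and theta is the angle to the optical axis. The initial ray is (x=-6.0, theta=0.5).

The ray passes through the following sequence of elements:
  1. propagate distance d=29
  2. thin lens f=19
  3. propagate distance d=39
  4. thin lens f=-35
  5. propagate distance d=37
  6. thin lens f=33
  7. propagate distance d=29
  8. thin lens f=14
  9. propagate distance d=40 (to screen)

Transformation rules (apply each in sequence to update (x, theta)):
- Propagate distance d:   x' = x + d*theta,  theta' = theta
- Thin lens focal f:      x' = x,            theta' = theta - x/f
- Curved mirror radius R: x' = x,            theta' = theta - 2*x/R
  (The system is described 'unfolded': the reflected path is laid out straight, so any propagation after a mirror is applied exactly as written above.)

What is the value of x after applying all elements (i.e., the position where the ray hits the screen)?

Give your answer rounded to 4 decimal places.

Answer: -38.9059

Derivation:
Initial: x=-6.0000 theta=0.5000
After 1 (propagate distance d=29): x=8.5000 theta=0.5000
After 2 (thin lens f=19): x=8.5000 theta=1/19 (≈0.0526)
After 3 (propagate distance d=39): x=401/38 (≈10.5526) theta=1/19 (≈0.0526)
After 4 (thin lens f=-35): x=401/38 (≈10.5526) theta=471/1330 (≈0.3541)
After 5 (propagate distance d=37): x=15731/665 (≈23.6556) theta=471/1330 (≈0.3541)
After 6 (thin lens f=33): x=15731/665 (≈23.6556) theta=-15919/43890 (≈-0.3627)
After 7 (propagate distance d=29): x=115319/8778 (≈13.1373) theta=-15919/43890 (≈-0.3627)
After 8 (thin lens f=14): x=115319/8778 (≈13.1373) theta=-266487/204820 (≈-1.3011)
After 9 (propagate distance d=40 (to screen)): x=-2390611/61446 (≈-38.9059) theta=-266487/204820 (≈-1.3011)
Rounded to 4 decimal places: x = -38.9059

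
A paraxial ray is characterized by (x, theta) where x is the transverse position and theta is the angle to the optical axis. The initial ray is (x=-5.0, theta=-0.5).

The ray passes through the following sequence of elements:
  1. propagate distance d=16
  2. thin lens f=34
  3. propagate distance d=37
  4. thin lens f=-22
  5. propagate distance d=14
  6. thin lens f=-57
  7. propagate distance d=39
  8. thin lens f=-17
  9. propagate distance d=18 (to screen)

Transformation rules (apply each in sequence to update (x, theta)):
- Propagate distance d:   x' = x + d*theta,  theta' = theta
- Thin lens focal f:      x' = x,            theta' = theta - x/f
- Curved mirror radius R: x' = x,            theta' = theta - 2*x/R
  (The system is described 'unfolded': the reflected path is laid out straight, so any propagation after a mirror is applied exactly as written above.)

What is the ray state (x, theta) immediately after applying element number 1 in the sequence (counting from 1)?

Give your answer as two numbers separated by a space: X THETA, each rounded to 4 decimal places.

Answer: -13.0000 -0.5000

Derivation:
Initial: x=-5.0000 theta=-0.5000
After 1 (propagate distance d=16): x=-13.0000 theta=-0.5000
Rounded to 4 decimal places: x = -13.0000, theta = -0.5000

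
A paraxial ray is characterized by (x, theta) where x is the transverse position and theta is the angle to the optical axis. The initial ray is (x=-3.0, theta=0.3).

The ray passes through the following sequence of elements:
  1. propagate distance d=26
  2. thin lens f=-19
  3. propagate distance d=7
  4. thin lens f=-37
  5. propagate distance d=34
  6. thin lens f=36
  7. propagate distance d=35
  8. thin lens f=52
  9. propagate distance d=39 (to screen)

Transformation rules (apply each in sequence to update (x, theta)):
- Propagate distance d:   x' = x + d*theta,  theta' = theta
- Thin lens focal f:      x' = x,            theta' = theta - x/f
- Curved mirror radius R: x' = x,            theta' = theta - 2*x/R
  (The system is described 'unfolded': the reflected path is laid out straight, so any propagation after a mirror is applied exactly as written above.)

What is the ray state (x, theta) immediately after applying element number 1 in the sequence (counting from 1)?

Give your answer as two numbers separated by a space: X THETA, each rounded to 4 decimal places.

Initial: x=-3.0000 theta=0.3000
After 1 (propagate distance d=26): x=4.8000 theta=0.3000
Rounded to 4 decimal places: x = 4.8000, theta = 0.3000

Answer: 4.8000 0.3000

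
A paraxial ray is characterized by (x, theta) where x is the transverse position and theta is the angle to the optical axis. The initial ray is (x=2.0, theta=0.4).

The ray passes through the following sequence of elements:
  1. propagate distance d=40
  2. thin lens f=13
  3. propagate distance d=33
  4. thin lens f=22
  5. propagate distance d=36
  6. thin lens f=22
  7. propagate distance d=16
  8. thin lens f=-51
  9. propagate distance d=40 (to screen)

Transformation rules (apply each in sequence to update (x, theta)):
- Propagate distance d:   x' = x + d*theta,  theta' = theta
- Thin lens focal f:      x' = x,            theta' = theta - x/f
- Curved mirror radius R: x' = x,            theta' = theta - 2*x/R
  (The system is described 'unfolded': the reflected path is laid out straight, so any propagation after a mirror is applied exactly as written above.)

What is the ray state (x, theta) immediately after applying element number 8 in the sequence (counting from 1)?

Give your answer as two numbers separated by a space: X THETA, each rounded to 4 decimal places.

Initial: x=2.0000 theta=0.4000
After 1 (propagate distance d=40): x=18.0000 theta=0.4000
After 2 (thin lens f=13): x=18.0000 theta=-64/65 (≈-0.9846)
After 3 (propagate distance d=33): x=-942/65 (≈-14.4923) theta=-64/65 (≈-0.9846)
After 4 (thin lens f=22): x=-942/65 (≈-14.4923) theta=-233/715 (≈-0.3259)
After 5 (propagate distance d=36): x=-3750/143 (≈-26.2238) theta=-233/715 (≈-0.3259)
After 6 (thin lens f=22): x=-3750/143 (≈-26.2238) theta=524/605 (≈0.8661)
After 7 (propagate distance d=16): x=-97258/7865 (≈-12.3659) theta=524/605 (≈0.8661)
After 8 (thin lens f=-51): x=-97258/7865 (≈-12.3659) theta=250154/401115 (≈0.6236)
Rounded to 4 decimal places: x = -12.3659, theta = 0.6236

Answer: -12.3659 0.6236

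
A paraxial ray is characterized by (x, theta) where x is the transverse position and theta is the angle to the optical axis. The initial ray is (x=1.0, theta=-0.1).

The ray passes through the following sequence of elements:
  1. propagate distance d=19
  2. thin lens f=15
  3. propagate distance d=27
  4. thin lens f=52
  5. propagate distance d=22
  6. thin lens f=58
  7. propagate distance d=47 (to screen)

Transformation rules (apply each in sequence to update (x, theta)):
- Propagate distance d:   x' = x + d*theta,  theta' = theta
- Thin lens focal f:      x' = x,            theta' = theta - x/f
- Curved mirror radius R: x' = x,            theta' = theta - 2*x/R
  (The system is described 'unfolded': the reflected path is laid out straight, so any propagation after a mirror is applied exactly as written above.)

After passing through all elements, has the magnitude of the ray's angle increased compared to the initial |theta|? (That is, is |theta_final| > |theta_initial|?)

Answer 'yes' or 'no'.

Answer: no

Derivation:
Initial: x=1.0000 theta=-0.1000
After 1 (propagate distance d=19): x=-0.9000 theta=-0.1000
After 2 (thin lens f=15): x=-0.9000 theta=-0.0400
After 3 (propagate distance d=27): x=-1.9800 theta=-0.0400
After 4 (thin lens f=52): x=-1.9800 theta=-1/520 (≈-0.0019)
After 5 (propagate distance d=22): x=-2629/1300 (≈-2.0223) theta=-1/520 (≈-0.0019)
After 6 (thin lens f=58): x=-2629/1300 (≈-2.0223) theta=621/18850 (≈0.0329)
After 7 (propagate distance d=47 (to screen)): x=-17867/37700 (≈-0.4739) theta=621/18850 (≈0.0329)
|theta_initial|=0.1000 |theta_final|=621/18850 (≈0.0329) -> not increased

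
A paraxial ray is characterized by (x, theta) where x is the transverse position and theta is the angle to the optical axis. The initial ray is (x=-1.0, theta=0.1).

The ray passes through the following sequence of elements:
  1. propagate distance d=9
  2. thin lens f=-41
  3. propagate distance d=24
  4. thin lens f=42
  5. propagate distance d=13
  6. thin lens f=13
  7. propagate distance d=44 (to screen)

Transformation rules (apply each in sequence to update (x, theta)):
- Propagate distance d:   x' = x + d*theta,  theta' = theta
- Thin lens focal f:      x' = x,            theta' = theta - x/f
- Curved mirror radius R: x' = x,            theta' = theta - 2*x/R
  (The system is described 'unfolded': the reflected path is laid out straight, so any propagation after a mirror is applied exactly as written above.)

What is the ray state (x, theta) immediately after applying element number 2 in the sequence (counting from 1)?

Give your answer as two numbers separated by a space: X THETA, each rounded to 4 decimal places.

Answer: -0.1000 0.0976

Derivation:
Initial: x=-1.0000 theta=0.1000
After 1 (propagate distance d=9): x=-0.1000 theta=0.1000
After 2 (thin lens f=-41): x=-0.1000 theta=4/41 (≈0.0976)
Rounded to 4 decimal places: x = -0.1000, theta = 0.0976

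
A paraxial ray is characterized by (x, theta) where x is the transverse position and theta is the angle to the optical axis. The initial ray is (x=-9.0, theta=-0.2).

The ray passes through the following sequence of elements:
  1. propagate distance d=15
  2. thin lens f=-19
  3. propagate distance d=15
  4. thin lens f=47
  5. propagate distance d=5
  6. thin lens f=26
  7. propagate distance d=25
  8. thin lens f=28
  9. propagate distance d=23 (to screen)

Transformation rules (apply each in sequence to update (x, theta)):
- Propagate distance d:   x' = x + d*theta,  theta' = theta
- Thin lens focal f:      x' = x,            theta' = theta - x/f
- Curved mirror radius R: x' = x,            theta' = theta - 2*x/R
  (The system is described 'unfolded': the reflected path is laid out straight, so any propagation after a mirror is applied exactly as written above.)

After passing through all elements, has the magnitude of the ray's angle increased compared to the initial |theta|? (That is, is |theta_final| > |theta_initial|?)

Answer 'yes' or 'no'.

Initial: x=-9.0000 theta=-0.2000
After 1 (propagate distance d=15): x=-12.0000 theta=-0.2000
After 2 (thin lens f=-19): x=-12.0000 theta=-79/95 (≈-0.8316)
After 3 (propagate distance d=15): x=-465/19 (≈-24.4737) theta=-79/95 (≈-0.8316)
After 4 (thin lens f=47): x=-465/19 (≈-24.4737) theta=-1388/4465 (≈-0.3109)
After 5 (propagate distance d=5): x=-23243/893 (≈-26.0280) theta=-1388/4465 (≈-0.3109)
After 6 (thin lens f=26): x=-23243/893 (≈-26.0280) theta=80127/116090 (≈0.6902)
After 7 (propagate distance d=25): x=-203683/23218 (≈-8.7726) theta=80127/116090 (≈0.6902)
After 8 (thin lens f=28): x=-203683/23218 (≈-8.7726) theta=3261971/3250520 (≈1.0035)
After 9 (propagate distance d=23 (to screen)): x=46509713/3250520 (≈14.3084) theta=3261971/3250520 (≈1.0035)
|theta_initial|=0.2000 |theta_final|=3261971/3250520 (≈1.0035) -> increased

Answer: yes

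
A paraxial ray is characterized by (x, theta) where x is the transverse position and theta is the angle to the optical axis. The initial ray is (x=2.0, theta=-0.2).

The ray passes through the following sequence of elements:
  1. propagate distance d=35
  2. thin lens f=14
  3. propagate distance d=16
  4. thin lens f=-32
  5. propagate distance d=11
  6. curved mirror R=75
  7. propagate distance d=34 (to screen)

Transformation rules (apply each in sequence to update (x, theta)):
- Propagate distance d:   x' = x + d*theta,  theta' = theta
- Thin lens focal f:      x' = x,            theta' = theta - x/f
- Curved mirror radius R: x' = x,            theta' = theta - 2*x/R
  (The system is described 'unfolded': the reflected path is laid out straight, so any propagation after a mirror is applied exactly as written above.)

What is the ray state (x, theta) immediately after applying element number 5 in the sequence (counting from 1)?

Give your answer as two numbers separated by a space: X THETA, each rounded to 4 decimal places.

Initial: x=2.0000 theta=-0.2000
After 1 (propagate distance d=35): x=-5.0000 theta=-0.2000
After 2 (thin lens f=14): x=-5.0000 theta=11/70 (≈0.1571)
After 3 (propagate distance d=16): x=-87/35 (≈-2.4857) theta=11/70 (≈0.1571)
After 4 (thin lens f=-32): x=-87/35 (≈-2.4857) theta=89/1120 (≈0.0795)
After 5 (propagate distance d=11): x=-361/224 (≈-1.6116) theta=89/1120 (≈0.0795)
Rounded to 4 decimal places: x = -1.6116, theta = 0.0795

Answer: -1.6116 0.0795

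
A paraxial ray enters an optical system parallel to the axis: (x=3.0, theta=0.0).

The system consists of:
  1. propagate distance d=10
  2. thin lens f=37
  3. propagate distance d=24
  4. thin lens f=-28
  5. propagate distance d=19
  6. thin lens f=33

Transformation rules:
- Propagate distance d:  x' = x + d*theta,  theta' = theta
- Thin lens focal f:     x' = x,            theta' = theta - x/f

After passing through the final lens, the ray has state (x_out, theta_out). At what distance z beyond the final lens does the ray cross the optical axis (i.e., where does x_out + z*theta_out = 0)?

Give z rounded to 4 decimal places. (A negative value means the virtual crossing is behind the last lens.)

Answer: 4.5418

Derivation:
Initial: x=3.0000 theta=0.0000
After 1 (propagate distance d=10): x=3.0000 theta=0.0000
After 2 (thin lens f=37): x=3.0000 theta=-3/37 (≈-0.0811)
After 3 (propagate distance d=24): x=39/37 (≈1.0541) theta=-3/37 (≈-0.0811)
After 4 (thin lens f=-28): x=39/37 (≈1.0541) theta=-45/1036 (≈-0.0434)
After 5 (propagate distance d=19): x=237/1036 (≈0.2288) theta=-45/1036 (≈-0.0434)
After 6 (thin lens f=33): x=237/1036 (≈0.2288) theta=-41/814 (≈-0.0504)
z_focus = -x_out/theta_out = -(237/1036)/(-41/814) = 2607/574 ≈ 4.5418
Rounded to 4 decimal places: z = 4.5418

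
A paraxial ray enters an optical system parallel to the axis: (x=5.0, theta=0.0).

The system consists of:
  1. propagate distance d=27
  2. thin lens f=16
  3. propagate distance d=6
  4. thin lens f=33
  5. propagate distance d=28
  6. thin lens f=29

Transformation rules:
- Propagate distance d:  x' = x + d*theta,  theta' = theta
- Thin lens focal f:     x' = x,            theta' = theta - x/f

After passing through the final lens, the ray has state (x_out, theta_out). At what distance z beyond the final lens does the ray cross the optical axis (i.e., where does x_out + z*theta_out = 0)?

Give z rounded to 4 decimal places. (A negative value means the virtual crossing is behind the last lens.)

Initial: x=5.0000 theta=0.0000
After 1 (propagate distance d=27): x=5.0000 theta=0.0000
After 2 (thin lens f=16): x=5.0000 theta=-0.3125
After 3 (propagate distance d=6): x=3.1250 theta=-0.3125
After 4 (thin lens f=33): x=3.1250 theta=-215/528 (≈-0.4072)
After 5 (propagate distance d=28): x=-2185/264 (≈-8.2765) theta=-215/528 (≈-0.4072)
After 6 (thin lens f=29): x=-2185/264 (≈-8.2765) theta=-1865/15312 (≈-0.1218)
z_focus = -x_out/theta_out = -(-2185/264)/(-1865/15312) = -25346/373 ≈ -67.9517
Rounded to 4 decimal places: z = -67.9517

Answer: -67.9517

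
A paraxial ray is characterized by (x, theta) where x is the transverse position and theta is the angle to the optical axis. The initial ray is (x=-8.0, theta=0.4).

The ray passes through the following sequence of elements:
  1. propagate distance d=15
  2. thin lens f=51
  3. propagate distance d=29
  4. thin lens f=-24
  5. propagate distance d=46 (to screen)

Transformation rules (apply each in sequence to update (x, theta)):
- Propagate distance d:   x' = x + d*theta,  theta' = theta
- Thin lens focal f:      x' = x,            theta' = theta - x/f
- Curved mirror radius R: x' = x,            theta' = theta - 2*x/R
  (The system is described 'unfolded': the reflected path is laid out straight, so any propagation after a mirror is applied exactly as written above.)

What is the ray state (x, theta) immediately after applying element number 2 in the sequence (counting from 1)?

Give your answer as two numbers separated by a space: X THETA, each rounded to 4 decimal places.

Answer: -2.0000 0.4392

Derivation:
Initial: x=-8.0000 theta=0.4000
After 1 (propagate distance d=15): x=-2.0000 theta=0.4000
After 2 (thin lens f=51): x=-2.0000 theta=112/255 (≈0.4392)
Rounded to 4 decimal places: x = -2.0000, theta = 0.4392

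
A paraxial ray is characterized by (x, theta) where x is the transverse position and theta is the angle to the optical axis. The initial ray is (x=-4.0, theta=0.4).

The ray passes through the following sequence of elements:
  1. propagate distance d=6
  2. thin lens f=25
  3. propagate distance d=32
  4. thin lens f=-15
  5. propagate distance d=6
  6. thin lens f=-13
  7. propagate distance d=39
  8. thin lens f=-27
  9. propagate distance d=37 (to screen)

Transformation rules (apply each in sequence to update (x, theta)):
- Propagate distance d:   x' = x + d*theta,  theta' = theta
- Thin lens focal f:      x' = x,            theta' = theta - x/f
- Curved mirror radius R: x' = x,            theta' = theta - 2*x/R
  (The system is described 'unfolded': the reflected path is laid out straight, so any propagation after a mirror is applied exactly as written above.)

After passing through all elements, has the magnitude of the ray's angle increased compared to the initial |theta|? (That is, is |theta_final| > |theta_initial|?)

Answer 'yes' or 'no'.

Initial: x=-4.0000 theta=0.4000
After 1 (propagate distance d=6): x=-1.6000 theta=0.4000
After 2 (thin lens f=25): x=-1.6000 theta=0.4640
After 3 (propagate distance d=32): x=13.2480 theta=0.4640
After 4 (thin lens f=-15): x=13.2480 theta=1.3472
After 5 (propagate distance d=6): x=21.3312 theta=1.3472
After 6 (thin lens f=-13): x=21.3312 theta=24278/8125 (≈2.9881)
After 7 (propagate distance d=39): x=137.8656 theta=24278/8125 (≈2.9881)
After 8 (thin lens f=-27): x=137.8656 theta=197296/24375 (≈8.0942)
After 9 (propagate distance d=37 (to screen)): x=10660426/24375 (≈437.3508) theta=197296/24375 (≈8.0942)
|theta_initial|=0.4000 |theta_final|=197296/24375 (≈8.0942) -> increased

Answer: yes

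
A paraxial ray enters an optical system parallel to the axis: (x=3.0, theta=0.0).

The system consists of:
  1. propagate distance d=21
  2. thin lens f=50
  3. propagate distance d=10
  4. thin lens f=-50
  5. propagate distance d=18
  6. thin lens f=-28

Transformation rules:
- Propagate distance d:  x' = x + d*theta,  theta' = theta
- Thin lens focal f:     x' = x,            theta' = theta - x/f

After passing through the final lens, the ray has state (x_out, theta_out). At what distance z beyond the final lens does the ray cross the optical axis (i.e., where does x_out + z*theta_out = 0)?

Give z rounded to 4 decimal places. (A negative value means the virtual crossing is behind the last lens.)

Answer: -33.0909

Derivation:
Initial: x=3.0000 theta=0.0000
After 1 (propagate distance d=21): x=3.0000 theta=0.0000
After 2 (thin lens f=50): x=3.0000 theta=-0.0600
After 3 (propagate distance d=10): x=2.4000 theta=-0.0600
After 4 (thin lens f=-50): x=2.4000 theta=-0.0120
After 5 (propagate distance d=18): x=2.1840 theta=-0.0120
After 6 (thin lens f=-28): x=2.1840 theta=0.0660
z_focus = -x_out/theta_out = -(2.1840)/(0.0660) = -364/11 ≈ -33.0909
Rounded to 4 decimal places: z = -33.0909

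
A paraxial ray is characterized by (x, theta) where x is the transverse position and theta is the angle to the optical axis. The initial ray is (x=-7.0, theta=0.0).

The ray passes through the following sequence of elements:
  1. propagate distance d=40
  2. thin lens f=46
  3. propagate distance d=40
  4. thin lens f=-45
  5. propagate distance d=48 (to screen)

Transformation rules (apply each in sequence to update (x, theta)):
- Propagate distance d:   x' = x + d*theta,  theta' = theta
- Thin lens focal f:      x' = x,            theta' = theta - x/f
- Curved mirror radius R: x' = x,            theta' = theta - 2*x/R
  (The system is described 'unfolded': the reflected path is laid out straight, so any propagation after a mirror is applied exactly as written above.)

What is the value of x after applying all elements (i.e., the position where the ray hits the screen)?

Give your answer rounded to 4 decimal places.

Initial: x=-7.0000 theta=0.0000
After 1 (propagate distance d=40): x=-7.0000 theta=0.0000
After 2 (thin lens f=46): x=-7.0000 theta=7/46 (≈0.1522)
After 3 (propagate distance d=40): x=-21/23 (≈-0.9130) theta=7/46 (≈0.1522)
After 4 (thin lens f=-45): x=-21/23 (≈-0.9130) theta=91/690 (≈0.1319)
After 5 (propagate distance d=48 (to screen)): x=623/115 (≈5.4174) theta=91/690 (≈0.1319)
Rounded to 4 decimal places: x = 5.4174

Answer: 5.4174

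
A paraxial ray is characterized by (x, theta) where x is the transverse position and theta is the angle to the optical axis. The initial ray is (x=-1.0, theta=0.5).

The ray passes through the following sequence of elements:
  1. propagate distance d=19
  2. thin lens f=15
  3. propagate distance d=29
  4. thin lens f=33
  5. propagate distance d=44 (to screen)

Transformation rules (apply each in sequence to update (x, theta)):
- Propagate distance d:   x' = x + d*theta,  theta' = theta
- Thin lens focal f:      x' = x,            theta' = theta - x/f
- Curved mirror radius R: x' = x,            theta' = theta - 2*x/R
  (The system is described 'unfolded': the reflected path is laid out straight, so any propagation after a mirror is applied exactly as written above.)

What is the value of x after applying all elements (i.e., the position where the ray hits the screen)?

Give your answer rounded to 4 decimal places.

Answer: -5.1222

Derivation:
Initial: x=-1.0000 theta=0.5000
After 1 (propagate distance d=19): x=8.5000 theta=0.5000
After 2 (thin lens f=15): x=8.5000 theta=-1/15 (≈-0.0667)
After 3 (propagate distance d=29): x=197/30 (≈6.5667) theta=-1/15 (≈-0.0667)
After 4 (thin lens f=33): x=197/30 (≈6.5667) theta=-263/990 (≈-0.2657)
After 5 (propagate distance d=44 (to screen)): x=-461/90 (≈-5.1222) theta=-263/990 (≈-0.2657)
Rounded to 4 decimal places: x = -5.1222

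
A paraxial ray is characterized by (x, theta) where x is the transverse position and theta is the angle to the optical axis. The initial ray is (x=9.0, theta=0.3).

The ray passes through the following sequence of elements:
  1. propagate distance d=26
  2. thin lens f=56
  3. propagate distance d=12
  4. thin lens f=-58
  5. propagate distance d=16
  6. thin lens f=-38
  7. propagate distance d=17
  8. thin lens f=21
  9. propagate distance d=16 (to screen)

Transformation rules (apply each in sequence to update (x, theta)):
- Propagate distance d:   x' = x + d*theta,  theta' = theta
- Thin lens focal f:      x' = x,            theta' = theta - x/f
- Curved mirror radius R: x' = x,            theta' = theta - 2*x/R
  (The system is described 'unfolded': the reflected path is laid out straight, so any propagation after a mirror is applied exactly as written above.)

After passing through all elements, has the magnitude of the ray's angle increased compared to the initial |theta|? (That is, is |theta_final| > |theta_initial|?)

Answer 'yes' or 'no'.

Initial: x=9.0000 theta=0.3000
After 1 (propagate distance d=26): x=16.8000 theta=0.3000
After 2 (thin lens f=56): x=16.8000 theta=0.0000
After 3 (propagate distance d=12): x=16.8000 theta=0.0000
After 4 (thin lens f=-58): x=16.8000 theta=42/145 (≈0.2897)
After 5 (propagate distance d=16): x=3108/145 (≈21.4345) theta=42/145 (≈0.2897)
After 6 (thin lens f=-38): x=3108/145 (≈21.4345) theta=2352/2755 (≈0.8537)
After 7 (propagate distance d=17): x=99036/2755 (≈35.9477) theta=2352/2755 (≈0.8537)
After 8 (thin lens f=21): x=99036/2755 (≈35.9477) theta=-2364/2755 (≈-0.8581)
After 9 (propagate distance d=16 (to screen)): x=61212/2755 (≈22.2185) theta=-2364/2755 (≈-0.8581)
|theta_initial|=0.3000 |theta_final|=2364/2755 (≈0.8581) -> increased

Answer: yes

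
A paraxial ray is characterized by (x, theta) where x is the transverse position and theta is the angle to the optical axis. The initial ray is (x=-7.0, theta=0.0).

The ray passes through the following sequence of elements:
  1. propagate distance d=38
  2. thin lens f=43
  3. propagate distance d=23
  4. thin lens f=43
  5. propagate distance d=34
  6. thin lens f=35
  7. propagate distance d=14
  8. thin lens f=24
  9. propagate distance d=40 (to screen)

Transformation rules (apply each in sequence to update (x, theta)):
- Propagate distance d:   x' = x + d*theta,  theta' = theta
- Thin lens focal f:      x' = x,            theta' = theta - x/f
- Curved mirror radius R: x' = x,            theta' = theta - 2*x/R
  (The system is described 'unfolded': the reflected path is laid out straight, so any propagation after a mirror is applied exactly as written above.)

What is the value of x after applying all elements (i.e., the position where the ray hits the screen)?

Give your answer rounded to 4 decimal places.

Answer: -0.1739

Derivation:
Initial: x=-7.0000 theta=0.0000
After 1 (propagate distance d=38): x=-7.0000 theta=0.0000
After 2 (thin lens f=43): x=-7.0000 theta=7/43 (≈0.1628)
After 3 (propagate distance d=23): x=-140/43 (≈-3.2558) theta=7/43 (≈0.1628)
After 4 (thin lens f=43): x=-140/43 (≈-3.2558) theta=441/1849 (≈0.2385)
After 5 (propagate distance d=34): x=8974/1849 (≈4.8534) theta=441/1849 (≈0.2385)
After 6 (thin lens f=35): x=8974/1849 (≈4.8534) theta=923/9245 (≈0.0998)
After 7 (propagate distance d=14): x=1344/215 (≈6.2512) theta=923/9245 (≈0.0998)
After 8 (thin lens f=24): x=1344/215 (≈6.2512) theta=-297/1849 (≈-0.1606)
After 9 (propagate distance d=40 (to screen)): x=-1608/9245 (≈-0.1739) theta=-297/1849 (≈-0.1606)
Rounded to 4 decimal places: x = -0.1739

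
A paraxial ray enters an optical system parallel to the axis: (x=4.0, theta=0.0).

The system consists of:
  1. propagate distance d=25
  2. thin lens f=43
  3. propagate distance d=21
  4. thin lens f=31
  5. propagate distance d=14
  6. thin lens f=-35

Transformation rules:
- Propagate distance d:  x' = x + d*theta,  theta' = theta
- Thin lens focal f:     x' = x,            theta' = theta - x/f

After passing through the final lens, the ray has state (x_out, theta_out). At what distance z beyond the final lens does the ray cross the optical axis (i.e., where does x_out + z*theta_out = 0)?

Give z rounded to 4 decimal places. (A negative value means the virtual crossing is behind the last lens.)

Answer: -1.0966

Derivation:
Initial: x=4.0000 theta=0.0000
After 1 (propagate distance d=25): x=4.0000 theta=0.0000
After 2 (thin lens f=43): x=4.0000 theta=-4/43 (≈-0.0930)
After 3 (propagate distance d=21): x=88/43 (≈2.0465) theta=-4/43 (≈-0.0930)
After 4 (thin lens f=31): x=88/43 (≈2.0465) theta=-212/1333 (≈-0.1590)
After 5 (propagate distance d=14): x=-240/1333 (≈-0.1800) theta=-212/1333 (≈-0.1590)
After 6 (thin lens f=-35): x=-240/1333 (≈-0.1800) theta=-1532/9331 (≈-0.1642)
z_focus = -x_out/theta_out = -(-240/1333)/(-1532/9331) = -420/383 ≈ -1.0966
Rounded to 4 decimal places: z = -1.0966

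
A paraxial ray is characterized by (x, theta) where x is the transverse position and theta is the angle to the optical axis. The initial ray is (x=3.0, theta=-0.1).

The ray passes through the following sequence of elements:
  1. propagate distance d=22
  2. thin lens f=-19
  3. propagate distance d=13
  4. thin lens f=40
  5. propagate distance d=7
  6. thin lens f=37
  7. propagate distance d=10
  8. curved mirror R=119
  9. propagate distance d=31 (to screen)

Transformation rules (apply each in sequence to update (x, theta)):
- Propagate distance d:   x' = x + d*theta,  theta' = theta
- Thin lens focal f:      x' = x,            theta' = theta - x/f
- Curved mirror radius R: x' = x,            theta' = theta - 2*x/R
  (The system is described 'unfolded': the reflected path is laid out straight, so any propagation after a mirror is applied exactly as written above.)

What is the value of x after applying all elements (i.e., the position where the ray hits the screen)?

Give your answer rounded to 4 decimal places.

Answer: -1.9356

Derivation:
Initial: x=3.0000 theta=-0.1000
After 1 (propagate distance d=22): x=0.8000 theta=-0.1000
After 2 (thin lens f=-19): x=0.8000 theta=-11/190 (≈-0.0579)
After 3 (propagate distance d=13): x=9/190 (≈0.0474) theta=-11/190 (≈-0.0579)
After 4 (thin lens f=40): x=9/190 (≈0.0474) theta=-449/7600 (≈-0.0591)
After 5 (propagate distance d=7): x=-2783/7600 (≈-0.3662) theta=-449/7600 (≈-0.0591)
After 6 (thin lens f=37): x=-2783/7600 (≈-0.3662) theta=-1383/28120 (≈-0.0492)
After 7 (propagate distance d=10): x=-241271/281200 (≈-0.8580) theta=-1383/28120 (≈-0.0492)
After 8 (curved mirror R=119): x=-241271/281200 (≈-0.8580) theta=-290807/8365700 (≈-0.0348)
After 9 (propagate distance d=31 (to screen)): x=-64771317/33462800 (≈-1.9356) theta=-290807/8365700 (≈-0.0348)
Rounded to 4 decimal places: x = -1.9356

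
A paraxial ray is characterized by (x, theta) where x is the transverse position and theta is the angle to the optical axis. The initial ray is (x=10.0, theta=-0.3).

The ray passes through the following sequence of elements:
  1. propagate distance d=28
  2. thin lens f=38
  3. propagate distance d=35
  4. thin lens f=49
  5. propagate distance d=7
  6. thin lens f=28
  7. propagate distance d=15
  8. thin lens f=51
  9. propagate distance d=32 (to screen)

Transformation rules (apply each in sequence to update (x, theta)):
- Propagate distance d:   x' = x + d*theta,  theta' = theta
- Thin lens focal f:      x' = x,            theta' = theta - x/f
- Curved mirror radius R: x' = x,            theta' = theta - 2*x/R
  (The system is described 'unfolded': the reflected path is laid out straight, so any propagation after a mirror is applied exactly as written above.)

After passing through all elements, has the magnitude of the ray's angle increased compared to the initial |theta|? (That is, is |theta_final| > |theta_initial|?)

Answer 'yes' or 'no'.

Answer: yes

Derivation:
Initial: x=10.0000 theta=-0.3000
After 1 (propagate distance d=28): x=1.6000 theta=-0.3000
After 2 (thin lens f=38): x=1.6000 theta=-13/38 (≈-0.3421)
After 3 (propagate distance d=35): x=-1971/190 (≈-10.3737) theta=-13/38 (≈-0.3421)
After 4 (thin lens f=49): x=-1971/190 (≈-10.3737) theta=-607/4655 (≈-0.1304)
After 5 (propagate distance d=7): x=-15011/1330 (≈-11.2865) theta=-607/4655 (≈-0.1304)
After 6 (thin lens f=28): x=-15011/1330 (≈-11.2865) theta=2031/7448 (≈0.2727)
After 7 (propagate distance d=15): x=-267983/37240 (≈-7.1961) theta=2031/7448 (≈0.2727)
After 8 (thin lens f=51): x=-267983/37240 (≈-7.1961) theta=98236/237405 (≈0.4138)
After 9 (propagate distance d=32 (to screen)): x=11481283/1899240 (≈6.0452) theta=98236/237405 (≈0.4138)
|theta_initial|=0.3000 |theta_final|=98236/237405 (≈0.4138) -> increased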